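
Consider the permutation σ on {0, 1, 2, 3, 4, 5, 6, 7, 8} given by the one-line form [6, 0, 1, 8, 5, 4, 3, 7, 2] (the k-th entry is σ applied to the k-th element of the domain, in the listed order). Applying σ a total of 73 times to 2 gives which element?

1

Tracing 2 → 1 → … returns to 2 after 6 steps, so 2 lies in a 6-cycle (0 6 3 8 2 1).
On a 6-cycle, σ^6 is the identity, so σ^73 = σ^1 there (73 ≡ 1 mod 6).
Advancing 1 step from 2: 2 → 1.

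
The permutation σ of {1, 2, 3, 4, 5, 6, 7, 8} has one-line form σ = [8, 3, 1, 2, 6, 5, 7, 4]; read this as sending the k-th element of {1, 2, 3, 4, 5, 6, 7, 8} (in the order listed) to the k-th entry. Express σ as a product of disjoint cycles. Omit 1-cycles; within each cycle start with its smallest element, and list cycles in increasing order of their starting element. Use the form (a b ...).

Start at 1 and follow images: 1 → 8 → 4 → 2 → 3 → 1, giving the cycle (1 8 4 2 3).
Continuing from each remaining unvisited element yields (1 8 4 2 3)(5 6).

(1 8 4 2 3)(5 6)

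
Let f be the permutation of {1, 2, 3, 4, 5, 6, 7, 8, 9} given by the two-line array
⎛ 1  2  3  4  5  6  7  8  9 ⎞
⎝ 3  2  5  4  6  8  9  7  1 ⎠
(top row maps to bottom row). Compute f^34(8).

Tracing 8 → 7 → … returns to 8 after 7 steps, so 8 lies in a 7-cycle (1 3 5 6 8 7 9).
Powers repeat with period 7 on this cycle, and 34 mod 7 = 6, so f^34(8) = f^6(8).
Advancing 6 steps from 8: 8 → 7 → 9 → 1 → 3 → 5 → 6.

6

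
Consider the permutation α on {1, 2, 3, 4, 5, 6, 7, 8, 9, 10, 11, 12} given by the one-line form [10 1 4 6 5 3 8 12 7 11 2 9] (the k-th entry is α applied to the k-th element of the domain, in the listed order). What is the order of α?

12

Decomposing into disjoint cycles gives cycle lengths 4, 4, 3, 1.
The order is lcm(4, 4, 3) = 12.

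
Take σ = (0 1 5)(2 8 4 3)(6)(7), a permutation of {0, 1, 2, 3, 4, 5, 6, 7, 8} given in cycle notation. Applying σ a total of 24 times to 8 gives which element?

8

8 lies in the 4-cycle (2 8 4 3).
Powers repeat with period 4 on this cycle, and 24 mod 4 = 0, so σ^24(8) = σ^0(8).
So σ^24(8) = 8.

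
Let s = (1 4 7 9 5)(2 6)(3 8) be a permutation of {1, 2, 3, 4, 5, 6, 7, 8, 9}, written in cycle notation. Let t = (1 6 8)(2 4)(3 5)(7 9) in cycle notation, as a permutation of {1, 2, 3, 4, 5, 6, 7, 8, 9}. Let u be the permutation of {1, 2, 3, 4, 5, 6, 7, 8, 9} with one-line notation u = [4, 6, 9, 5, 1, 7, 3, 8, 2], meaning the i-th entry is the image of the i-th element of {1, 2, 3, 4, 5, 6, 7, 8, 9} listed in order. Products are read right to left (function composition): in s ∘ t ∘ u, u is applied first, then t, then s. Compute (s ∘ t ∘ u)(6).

5

Chase 6: u(6) = 7; t(7) = 9; s(9) = 5. Hence (s ∘ t ∘ u)(6) = 5.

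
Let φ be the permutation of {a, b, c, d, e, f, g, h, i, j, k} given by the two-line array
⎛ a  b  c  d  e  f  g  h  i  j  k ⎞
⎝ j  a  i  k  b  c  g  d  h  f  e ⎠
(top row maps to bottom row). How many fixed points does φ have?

The fixed points (elements with φ(x) = x) are {g}, so there is 1.

1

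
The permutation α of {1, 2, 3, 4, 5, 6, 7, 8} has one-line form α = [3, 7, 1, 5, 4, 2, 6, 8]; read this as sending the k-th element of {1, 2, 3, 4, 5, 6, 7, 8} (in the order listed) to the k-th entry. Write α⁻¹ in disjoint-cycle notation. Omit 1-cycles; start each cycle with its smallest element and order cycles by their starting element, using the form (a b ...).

First write α in disjoint cycles: (1 3)(2 7 6)(4 5).
The inverse reverses every cycle; in canonical form, α⁻¹ = (1 3)(2 6 7)(4 5).

(1 3)(2 6 7)(4 5)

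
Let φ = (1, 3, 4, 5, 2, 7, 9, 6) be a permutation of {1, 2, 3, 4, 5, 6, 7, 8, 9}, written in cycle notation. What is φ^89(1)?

3

1 lies in the 8-cycle (1, 3, 4, 5, 2, 7, 9, 6).
Since the cycle has length 8, φ^89 acts on it the same as φ^1 (89 mod 8 = 1).
Stepping 1 place around the cycle: 1 → 3.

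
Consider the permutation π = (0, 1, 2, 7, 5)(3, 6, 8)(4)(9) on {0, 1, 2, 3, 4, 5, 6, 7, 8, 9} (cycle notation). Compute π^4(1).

0

1 lies in the 5-cycle (0, 1, 2, 7, 5).
Advancing 4 steps from 1: 1 → 2 → 7 → 5 → 0.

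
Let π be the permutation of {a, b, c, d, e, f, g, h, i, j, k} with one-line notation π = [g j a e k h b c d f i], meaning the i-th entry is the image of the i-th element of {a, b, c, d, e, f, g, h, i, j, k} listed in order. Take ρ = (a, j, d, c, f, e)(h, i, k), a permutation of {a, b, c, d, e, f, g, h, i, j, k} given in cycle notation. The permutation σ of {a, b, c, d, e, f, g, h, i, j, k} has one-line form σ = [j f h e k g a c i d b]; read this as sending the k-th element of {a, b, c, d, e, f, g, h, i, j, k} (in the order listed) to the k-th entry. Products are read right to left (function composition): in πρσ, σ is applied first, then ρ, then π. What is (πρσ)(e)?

Chase e: σ(e) = k; ρ(k) = h; π(h) = c. Hence (πρσ)(e) = c.

c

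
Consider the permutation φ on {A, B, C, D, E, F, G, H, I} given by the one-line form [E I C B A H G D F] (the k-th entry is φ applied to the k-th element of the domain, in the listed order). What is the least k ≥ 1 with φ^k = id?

10

Writing φ as disjoint cycles, the cycle lengths are 5, 2, 1, 1.
Since disjoint cycles commute, ord(φ) = lcm(5, 2) = 10.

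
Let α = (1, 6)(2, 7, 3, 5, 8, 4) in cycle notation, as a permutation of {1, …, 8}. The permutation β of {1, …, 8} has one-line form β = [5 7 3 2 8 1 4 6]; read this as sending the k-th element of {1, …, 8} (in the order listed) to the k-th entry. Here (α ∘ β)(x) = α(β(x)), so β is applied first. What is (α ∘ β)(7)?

2

First apply β: β(7) = 4, then α(4) = 2. Thus (α ∘ β)(7) = 2.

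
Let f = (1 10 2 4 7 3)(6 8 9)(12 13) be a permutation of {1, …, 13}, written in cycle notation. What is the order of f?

6

The disjoint cycles have lengths 6, 3, 2, 1, 1.
Since disjoint cycles commute, ord(f) = lcm(6, 3, 2) = 6.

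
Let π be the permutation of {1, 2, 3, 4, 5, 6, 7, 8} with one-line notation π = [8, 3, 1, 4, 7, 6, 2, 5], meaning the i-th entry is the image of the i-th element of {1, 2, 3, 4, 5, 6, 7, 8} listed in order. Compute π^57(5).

3

Tracing 5 → 7 → … returns to 5 after 6 steps, so 5 lies in a 6-cycle (1 8 5 7 2 3).
Since the cycle has length 6, π^57 acts on it the same as π^3 (57 mod 6 = 3).
Advancing 3 steps from 5: 5 → 7 → 2 → 3.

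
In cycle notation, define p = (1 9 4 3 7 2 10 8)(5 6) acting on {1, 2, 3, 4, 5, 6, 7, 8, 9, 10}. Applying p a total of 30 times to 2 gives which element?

2 lies in the 8-cycle (1 9 4 3 7 2 10 8).
Since the cycle has length 8, p^30 acts on it the same as p^6 (30 mod 8 = 6).
Advancing 6 steps from 2: 2 → 10 → 8 → 1 → 9 → 4 → 3.

3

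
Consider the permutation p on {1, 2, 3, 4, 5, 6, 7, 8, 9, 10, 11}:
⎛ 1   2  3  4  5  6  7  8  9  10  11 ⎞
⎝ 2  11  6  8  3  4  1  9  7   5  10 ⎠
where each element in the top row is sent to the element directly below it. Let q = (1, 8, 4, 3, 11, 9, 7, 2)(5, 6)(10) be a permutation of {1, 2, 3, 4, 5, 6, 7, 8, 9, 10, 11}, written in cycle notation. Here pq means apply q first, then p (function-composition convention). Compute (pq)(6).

3

q(6) = 5, then p(5) = 3; composing gives (pq)(6) = 3.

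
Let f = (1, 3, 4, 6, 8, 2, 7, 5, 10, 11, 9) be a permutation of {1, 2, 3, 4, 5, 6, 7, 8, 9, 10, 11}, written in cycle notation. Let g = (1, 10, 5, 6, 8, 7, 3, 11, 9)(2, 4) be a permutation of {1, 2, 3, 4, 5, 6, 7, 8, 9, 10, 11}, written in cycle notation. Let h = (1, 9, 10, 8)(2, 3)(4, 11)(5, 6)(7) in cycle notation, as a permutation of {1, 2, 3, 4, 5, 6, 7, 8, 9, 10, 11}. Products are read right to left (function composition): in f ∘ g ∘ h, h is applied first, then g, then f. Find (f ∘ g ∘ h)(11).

7

Apply the permutations in order: h(11) = 4, then g(4) = 2, then f(2) = 7. So (f ∘ g ∘ h)(11) = 7.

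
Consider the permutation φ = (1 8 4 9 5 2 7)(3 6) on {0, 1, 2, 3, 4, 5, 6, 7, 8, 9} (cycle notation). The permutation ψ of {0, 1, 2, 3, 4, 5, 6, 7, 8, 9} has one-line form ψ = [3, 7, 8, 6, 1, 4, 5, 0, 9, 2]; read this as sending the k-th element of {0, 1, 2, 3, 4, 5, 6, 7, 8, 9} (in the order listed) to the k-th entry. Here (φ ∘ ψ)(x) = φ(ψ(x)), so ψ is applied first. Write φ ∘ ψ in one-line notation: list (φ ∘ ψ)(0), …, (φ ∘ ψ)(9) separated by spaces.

(φ ∘ ψ)(x) = φ(ψ(x)). Computing each image: φ(ψ(0)) = φ(3) = 6, φ(ψ(1)) = φ(7) = 1, φ(ψ(2)) = φ(8) = 4, φ(ψ(3)) = φ(6) = 3, φ(ψ(4)) = φ(1) = 8, φ(ψ(5)) = φ(4) = 9, φ(ψ(6)) = φ(5) = 2, φ(ψ(7)) = φ(0) = 0, φ(ψ(8)) = φ(9) = 5, φ(ψ(9)) = φ(2) = 7.
Hence φ ∘ ψ = [6 1 4 3 8 9 2 0 5 7].

6 1 4 3 8 9 2 0 5 7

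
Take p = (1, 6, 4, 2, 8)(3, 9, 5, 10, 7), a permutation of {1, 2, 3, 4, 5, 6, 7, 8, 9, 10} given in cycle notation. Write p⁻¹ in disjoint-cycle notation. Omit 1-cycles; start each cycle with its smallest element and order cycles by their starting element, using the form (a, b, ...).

(1, 8, 2, 4, 6)(3, 7, 10, 5, 9)

If p sends a → b within a cycle, p⁻¹ sends b → a; equivalently, reverse each cycle.
Reversing each cycle of p and rotating so the smallest element leads gives (1, 8, 2, 4, 6)(3, 7, 10, 5, 9).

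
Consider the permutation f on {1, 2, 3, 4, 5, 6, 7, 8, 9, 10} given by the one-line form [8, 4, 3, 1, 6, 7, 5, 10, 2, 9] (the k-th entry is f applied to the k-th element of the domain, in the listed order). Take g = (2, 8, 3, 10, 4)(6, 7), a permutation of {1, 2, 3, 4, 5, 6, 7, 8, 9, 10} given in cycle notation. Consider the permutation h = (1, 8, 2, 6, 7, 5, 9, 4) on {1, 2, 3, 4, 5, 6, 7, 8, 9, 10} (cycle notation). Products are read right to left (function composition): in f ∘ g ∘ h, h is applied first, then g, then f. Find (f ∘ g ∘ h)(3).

9

Chase 3: h(3) = 3; g(3) = 10; f(10) = 9. Hence (f ∘ g ∘ h)(3) = 9.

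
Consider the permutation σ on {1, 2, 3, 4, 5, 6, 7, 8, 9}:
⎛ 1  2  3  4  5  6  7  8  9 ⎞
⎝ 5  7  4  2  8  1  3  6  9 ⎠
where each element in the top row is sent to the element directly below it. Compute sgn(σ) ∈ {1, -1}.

In disjoint-cycle form the cycle lengths are 4, 4, 1.
A cycle is odd iff its length is even; σ has 2 even-length cycles, so sgn(σ) = (−1)^2 and σ is even.

1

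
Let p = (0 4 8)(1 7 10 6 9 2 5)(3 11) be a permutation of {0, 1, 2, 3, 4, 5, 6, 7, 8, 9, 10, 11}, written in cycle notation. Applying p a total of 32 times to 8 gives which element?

8 lies in the 3-cycle (0 4 8).
Powers repeat with period 3 on this cycle, and 32 mod 3 = 2, so p^32(8) = p^2(8).
Stepping 2 places around the cycle: 8 → 0 → 4.

4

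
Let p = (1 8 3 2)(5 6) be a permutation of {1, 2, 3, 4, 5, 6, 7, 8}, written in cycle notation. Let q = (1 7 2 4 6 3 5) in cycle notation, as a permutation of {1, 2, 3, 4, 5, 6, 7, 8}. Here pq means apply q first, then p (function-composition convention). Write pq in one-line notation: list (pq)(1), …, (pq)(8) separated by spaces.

7 4 6 5 8 2 1 3

(pq)(x) = p(q(x)). Computing each image: p(q(1)) = p(7) = 7, p(q(2)) = p(4) = 4, p(q(3)) = p(5) = 6, p(q(4)) = p(6) = 5, p(q(5)) = p(1) = 8, p(q(6)) = p(3) = 2, p(q(7)) = p(2) = 1, p(q(8)) = p(8) = 3.
Hence pq = [7 4 6 5 8 2 1 3].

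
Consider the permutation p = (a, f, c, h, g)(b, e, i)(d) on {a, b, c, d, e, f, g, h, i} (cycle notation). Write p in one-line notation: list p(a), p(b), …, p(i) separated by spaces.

Image by image: a↦f, b↦e, c↦h, d↦d, e↦i, f↦c, g↦a, h↦g, i↦b.
So the one-line form is f e h d i c a g b.

f e h d i c a g b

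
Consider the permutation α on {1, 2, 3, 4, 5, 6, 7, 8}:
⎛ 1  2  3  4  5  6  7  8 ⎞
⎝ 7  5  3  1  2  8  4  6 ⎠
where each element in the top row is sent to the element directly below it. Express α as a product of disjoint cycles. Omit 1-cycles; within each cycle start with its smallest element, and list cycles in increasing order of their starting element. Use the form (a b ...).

(1 7 4)(2 5)(6 8)

Start at 1 and follow images: 1 → 7 → 4 → 1, giving the cycle (1 7 4).
Continuing from each remaining unvisited element yields (1 7 4)(2 5)(6 8).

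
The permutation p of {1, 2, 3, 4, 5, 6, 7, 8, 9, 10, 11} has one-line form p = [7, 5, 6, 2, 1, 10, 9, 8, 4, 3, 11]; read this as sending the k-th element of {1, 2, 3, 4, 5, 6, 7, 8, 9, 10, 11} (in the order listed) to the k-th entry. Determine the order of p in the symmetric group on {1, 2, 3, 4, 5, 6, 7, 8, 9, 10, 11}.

The disjoint-cycle form of p has cycle lengths 6, 3, 1, 1.
Since disjoint cycles commute, ord(p) = lcm(6, 3) = 6.

6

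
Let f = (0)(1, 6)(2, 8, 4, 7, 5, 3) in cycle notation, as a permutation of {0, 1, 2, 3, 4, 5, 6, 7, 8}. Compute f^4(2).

2 lies in the 6-cycle (2, 8, 4, 7, 5, 3).
Advancing 4 steps from 2: 2 → 8 → 4 → 7 → 5.

5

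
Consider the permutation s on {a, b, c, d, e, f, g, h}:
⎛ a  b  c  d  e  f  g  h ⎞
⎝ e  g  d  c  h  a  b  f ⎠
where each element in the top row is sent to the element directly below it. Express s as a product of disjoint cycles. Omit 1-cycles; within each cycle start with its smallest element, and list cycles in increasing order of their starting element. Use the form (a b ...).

(a e h f)(b g)(c d)

Iterating s from a gives a → e → h → f → a; that is the 4-cycle (a e h f).
Continuing from each remaining unvisited element yields (a e h f)(b g)(c d).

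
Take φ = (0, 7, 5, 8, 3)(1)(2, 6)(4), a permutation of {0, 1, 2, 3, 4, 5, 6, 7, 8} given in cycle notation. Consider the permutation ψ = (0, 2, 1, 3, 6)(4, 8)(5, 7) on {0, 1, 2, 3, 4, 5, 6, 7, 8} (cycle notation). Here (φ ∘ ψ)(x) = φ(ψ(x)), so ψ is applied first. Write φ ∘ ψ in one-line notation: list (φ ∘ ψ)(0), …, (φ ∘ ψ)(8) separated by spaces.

(φ ∘ ψ)(x) = φ(ψ(x)). Computing each image: φ(ψ(0)) = φ(2) = 6, φ(ψ(1)) = φ(3) = 0, φ(ψ(2)) = φ(1) = 1, φ(ψ(3)) = φ(6) = 2, φ(ψ(4)) = φ(8) = 3, φ(ψ(5)) = φ(7) = 5, φ(ψ(6)) = φ(0) = 7, φ(ψ(7)) = φ(5) = 8, φ(ψ(8)) = φ(4) = 4.
Hence φ ∘ ψ = [6 0 1 2 3 5 7 8 4].

6 0 1 2 3 5 7 8 4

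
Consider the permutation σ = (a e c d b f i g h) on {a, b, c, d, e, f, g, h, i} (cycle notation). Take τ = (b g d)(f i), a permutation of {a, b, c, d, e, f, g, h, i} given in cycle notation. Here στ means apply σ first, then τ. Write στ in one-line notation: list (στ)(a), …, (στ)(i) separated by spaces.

For each element, apply σ then τ: a → e → e; b → f → i; c → d → b; d → b → g; e → c → c; f → i → f; g → h → h; h → a → a; i → g → d.
So στ in one-line form is e i b g c f h a d.

e i b g c f h a d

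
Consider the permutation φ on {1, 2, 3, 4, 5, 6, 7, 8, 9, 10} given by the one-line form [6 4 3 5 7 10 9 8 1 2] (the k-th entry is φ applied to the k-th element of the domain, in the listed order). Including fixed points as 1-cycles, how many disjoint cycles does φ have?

3

The cycle decomposition is (1 6 10 2 4 5 7 9)(3)(8), which has 3 cycles (counting 1-cycles).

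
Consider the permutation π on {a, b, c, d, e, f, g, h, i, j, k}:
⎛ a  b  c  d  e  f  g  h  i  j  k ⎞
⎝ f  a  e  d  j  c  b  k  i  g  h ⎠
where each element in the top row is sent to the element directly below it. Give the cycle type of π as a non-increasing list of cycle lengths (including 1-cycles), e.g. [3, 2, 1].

[7, 2, 1, 1]

The disjoint cycles are (a, f, c, e, j, g, b)(d)(h, k)(i), with lengths 7, 2, 1, 1 in non-increasing order.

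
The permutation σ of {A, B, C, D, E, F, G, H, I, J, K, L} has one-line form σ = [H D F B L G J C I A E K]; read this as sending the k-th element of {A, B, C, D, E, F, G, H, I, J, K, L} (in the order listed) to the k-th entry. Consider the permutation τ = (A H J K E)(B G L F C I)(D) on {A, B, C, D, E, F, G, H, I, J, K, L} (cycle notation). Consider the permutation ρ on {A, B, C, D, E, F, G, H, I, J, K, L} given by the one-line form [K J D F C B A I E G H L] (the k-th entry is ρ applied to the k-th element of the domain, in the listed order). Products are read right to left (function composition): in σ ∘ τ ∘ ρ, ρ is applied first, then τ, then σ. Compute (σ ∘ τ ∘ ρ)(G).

Chase G: ρ(G) = A; τ(A) = H; σ(H) = C. Hence (σ ∘ τ ∘ ρ)(G) = C.

C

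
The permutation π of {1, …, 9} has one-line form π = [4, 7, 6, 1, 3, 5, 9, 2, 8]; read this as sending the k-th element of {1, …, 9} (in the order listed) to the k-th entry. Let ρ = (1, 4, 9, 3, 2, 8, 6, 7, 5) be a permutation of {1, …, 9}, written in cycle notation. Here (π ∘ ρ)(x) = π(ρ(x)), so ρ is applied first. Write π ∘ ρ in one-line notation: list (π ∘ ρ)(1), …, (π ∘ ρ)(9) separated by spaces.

(π ∘ ρ)(x) = π(ρ(x)). Computing each image: π(ρ(1)) = π(4) = 1, π(ρ(2)) = π(8) = 2, π(ρ(3)) = π(2) = 7, π(ρ(4)) = π(9) = 8, π(ρ(5)) = π(1) = 4, π(ρ(6)) = π(7) = 9, π(ρ(7)) = π(5) = 3, π(ρ(8)) = π(6) = 5, π(ρ(9)) = π(3) = 6.
Hence π ∘ ρ = [1 2 7 8 4 9 3 5 6].

1 2 7 8 4 9 3 5 6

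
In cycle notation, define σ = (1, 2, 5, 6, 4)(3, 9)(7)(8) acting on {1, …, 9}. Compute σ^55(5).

5

5 lies in the 5-cycle (1, 2, 5, 6, 4).
On a 5-cycle, σ^5 is the identity, so σ^55 = σ^0 there (55 ≡ 0 mod 5).
So σ^55(5) = 5.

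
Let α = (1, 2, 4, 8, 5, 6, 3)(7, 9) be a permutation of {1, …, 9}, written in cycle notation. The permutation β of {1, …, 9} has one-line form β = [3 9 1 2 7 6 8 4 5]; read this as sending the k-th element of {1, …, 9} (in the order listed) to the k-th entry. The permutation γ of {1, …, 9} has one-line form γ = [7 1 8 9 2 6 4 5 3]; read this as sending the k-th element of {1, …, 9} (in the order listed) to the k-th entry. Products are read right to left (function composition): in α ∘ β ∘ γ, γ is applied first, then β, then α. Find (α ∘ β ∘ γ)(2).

Apply the permutations in order: γ(2) = 1, then β(1) = 3, then α(3) = 1. So (α ∘ β ∘ γ)(2) = 1.

1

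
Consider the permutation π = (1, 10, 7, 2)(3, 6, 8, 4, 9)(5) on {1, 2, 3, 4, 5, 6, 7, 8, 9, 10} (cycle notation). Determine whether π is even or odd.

odd

The cycle lengths are 5, 4, 1.
A cycle is odd iff its length is even; π has 1 even-length cycle, so sgn(π) = (−1)^1 and π is odd.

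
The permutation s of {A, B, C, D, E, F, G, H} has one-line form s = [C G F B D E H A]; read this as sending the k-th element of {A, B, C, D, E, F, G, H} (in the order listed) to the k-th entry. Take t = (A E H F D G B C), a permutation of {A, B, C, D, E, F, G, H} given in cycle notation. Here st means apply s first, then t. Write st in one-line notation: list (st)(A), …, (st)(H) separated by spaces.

Chase each element through s then t: A → C → A; B → G → B; C → F → D; D → B → C; E → D → G; F → E → H; G → H → F; H → A → E.
So st in one-line form is A B D C G H F E.

A B D C G H F E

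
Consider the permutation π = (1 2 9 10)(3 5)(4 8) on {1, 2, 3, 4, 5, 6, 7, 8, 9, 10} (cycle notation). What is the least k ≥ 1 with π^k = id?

The cycle type of π is (4, 2, 2, 1, 1).
The order of π is the least common multiple of its cycle lengths: lcm(4, 2, 2) = 4.

4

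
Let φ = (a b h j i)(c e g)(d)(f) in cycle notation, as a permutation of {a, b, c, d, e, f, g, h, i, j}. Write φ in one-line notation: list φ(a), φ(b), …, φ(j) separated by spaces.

Reading each image from the cycles: a↦b, b↦h, c↦e, d↦d, e↦g, f↦f, g↦c, h↦j, i↦a, j↦i.
So the one-line form is b h e d g f c j a i.

b h e d g f c j a i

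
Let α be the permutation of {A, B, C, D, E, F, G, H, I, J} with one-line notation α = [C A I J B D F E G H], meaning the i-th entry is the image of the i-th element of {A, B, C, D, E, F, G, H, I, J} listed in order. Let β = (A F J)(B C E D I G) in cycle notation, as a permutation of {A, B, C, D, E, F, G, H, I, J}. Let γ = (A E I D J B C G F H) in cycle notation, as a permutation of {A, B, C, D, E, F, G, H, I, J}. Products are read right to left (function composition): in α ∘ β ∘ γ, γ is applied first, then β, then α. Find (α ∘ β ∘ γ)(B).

B

(α ∘ β ∘ γ)(B) = α(β(γ(B))). γ(B) = C, then β(C) = E, then α(E) = B, so the result is B.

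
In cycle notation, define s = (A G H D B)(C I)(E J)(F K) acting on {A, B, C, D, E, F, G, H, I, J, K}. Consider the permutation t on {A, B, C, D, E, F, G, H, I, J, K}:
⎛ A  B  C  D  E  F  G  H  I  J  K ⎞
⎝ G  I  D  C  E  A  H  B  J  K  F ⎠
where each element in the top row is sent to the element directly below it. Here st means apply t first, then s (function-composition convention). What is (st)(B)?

C

t(B) = I, then s(I) = C; composing gives (st)(B) = C.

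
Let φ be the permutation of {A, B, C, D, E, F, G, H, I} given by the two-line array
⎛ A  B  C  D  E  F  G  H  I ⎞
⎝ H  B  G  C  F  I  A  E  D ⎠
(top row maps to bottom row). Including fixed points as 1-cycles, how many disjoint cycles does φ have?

The cycle decomposition is (A, H, E, F, I, D, C, G)(B), which has 2 cycles (counting 1-cycles).

2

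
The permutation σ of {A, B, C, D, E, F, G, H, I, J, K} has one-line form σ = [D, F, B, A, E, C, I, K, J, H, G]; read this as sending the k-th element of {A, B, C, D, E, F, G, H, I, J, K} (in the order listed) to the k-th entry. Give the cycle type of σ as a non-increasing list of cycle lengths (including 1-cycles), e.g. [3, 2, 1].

[5, 3, 2, 1]

The disjoint cycles are (A, D)(B, F, C)(E)(G, I, J, H, K), with lengths 5, 3, 2, 1 in non-increasing order.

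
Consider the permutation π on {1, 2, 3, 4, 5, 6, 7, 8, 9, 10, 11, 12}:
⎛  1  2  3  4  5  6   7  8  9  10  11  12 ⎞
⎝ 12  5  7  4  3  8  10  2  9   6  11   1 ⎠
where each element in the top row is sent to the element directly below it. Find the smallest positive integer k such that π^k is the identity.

14

The disjoint-cycle form of π has cycle lengths 7, 2, 1, 1, 1.
The order is lcm(7, 2) = 14.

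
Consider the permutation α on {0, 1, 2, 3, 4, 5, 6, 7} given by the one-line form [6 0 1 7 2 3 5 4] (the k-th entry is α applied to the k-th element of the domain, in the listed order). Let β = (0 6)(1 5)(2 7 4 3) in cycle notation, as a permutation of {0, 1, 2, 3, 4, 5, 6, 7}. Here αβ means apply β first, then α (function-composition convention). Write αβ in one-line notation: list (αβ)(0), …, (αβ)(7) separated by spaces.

5 3 4 1 7 0 6 2

For each element, apply β then α: 0 → 6 → 5; 1 → 5 → 3; 2 → 7 → 4; 3 → 2 → 1; 4 → 3 → 7; 5 → 1 → 0; 6 → 0 → 6; 7 → 4 → 2.
Collecting the images, αβ = [5 3 4 1 7 0 6 2].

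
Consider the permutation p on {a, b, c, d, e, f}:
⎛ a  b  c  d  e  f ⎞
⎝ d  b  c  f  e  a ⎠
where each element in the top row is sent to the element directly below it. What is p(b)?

The entry below b in the array is b, so p(b) = b.

b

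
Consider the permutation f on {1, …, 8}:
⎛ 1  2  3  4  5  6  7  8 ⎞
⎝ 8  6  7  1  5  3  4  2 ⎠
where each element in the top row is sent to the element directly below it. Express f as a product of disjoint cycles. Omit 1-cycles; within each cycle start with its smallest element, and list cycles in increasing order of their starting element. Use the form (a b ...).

Iterating f from 1 gives 1 → 8 → 2 → 6 → 3 → 7 → 4 → 1; that is the 7-cycle (1 8 2 6 3 7 4).
Repeating from the next unused element and collecting all non-trivial cycles gives (1 8 2 6 3 7 4).

(1 8 2 6 3 7 4)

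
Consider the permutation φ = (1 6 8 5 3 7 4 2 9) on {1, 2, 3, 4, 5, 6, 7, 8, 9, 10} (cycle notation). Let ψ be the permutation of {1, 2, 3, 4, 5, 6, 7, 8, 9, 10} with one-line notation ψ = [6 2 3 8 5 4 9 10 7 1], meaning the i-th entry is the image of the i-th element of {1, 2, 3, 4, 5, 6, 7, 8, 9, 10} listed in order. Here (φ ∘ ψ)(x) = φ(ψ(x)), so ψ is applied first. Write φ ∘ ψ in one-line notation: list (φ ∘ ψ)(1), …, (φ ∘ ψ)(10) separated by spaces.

(φ ∘ ψ)(x) = φ(ψ(x)). Computing each image: φ(ψ(1)) = φ(6) = 8, φ(ψ(2)) = φ(2) = 9, φ(ψ(3)) = φ(3) = 7, φ(ψ(4)) = φ(8) = 5, φ(ψ(5)) = φ(5) = 3, φ(ψ(6)) = φ(4) = 2, φ(ψ(7)) = φ(9) = 1, φ(ψ(8)) = φ(10) = 10, φ(ψ(9)) = φ(7) = 4, φ(ψ(10)) = φ(1) = 6.
Hence φ ∘ ψ = [8 9 7 5 3 2 1 10 4 6].

8 9 7 5 3 2 1 10 4 6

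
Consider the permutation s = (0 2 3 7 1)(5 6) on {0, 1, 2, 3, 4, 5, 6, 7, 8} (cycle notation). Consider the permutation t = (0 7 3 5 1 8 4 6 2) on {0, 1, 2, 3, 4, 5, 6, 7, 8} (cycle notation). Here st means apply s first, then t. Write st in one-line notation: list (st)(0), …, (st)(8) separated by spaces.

0 7 5 3 6 2 1 8 4

For each element, apply s then t: 0 → 2 → 0; 1 → 0 → 7; 2 → 3 → 5; 3 → 7 → 3; 4 → 4 → 6; 5 → 6 → 2; 6 → 5 → 1; 7 → 1 → 8; 8 → 8 → 4.
So st in one-line form is 0 7 5 3 6 2 1 8 4.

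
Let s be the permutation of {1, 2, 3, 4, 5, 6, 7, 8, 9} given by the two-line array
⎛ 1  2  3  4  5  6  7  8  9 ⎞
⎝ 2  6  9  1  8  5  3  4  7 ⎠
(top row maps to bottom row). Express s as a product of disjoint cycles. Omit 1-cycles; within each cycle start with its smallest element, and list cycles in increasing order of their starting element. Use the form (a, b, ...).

(1, 2, 6, 5, 8, 4)(3, 9, 7)

Iterating s from 1 gives 1 → 2 → 6 → 5 → 8 → 4 → 1; that is the 6-cycle (1, 2, 6, 5, 8, 4).
Repeating from the next unused element and collecting all non-trivial cycles gives (1, 2, 6, 5, 8, 4)(3, 9, 7).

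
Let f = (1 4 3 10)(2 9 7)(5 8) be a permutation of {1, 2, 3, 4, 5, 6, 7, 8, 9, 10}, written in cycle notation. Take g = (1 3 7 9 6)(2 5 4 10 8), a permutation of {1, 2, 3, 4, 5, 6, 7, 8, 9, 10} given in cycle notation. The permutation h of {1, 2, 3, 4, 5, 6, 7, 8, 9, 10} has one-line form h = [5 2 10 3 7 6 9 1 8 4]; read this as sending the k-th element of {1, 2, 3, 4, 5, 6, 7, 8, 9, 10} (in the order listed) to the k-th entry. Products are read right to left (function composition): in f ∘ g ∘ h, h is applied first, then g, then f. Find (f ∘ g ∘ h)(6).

Chase 6: h(6) = 6; g(6) = 1; f(1) = 4. Hence (f ∘ g ∘ h)(6) = 4.

4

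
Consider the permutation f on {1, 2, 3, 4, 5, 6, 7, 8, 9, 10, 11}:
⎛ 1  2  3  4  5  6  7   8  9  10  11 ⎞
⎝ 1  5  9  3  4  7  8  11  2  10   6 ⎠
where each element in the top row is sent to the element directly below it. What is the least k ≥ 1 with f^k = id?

20

Writing f as disjoint cycles, the cycle lengths are 5, 4, 1, 1.
The order is lcm(5, 4) = 20.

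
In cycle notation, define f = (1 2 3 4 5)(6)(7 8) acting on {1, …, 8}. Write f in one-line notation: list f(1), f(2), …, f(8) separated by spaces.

Each element maps to the next entry in its cycle (wrapping to the front): 1→2, 2→3, 3→4, 4→5, 5→1, 6→6, 7→8, 8→7.
Listing these in domain order gives 2 3 4 5 1 6 8 7.

2 3 4 5 1 6 8 7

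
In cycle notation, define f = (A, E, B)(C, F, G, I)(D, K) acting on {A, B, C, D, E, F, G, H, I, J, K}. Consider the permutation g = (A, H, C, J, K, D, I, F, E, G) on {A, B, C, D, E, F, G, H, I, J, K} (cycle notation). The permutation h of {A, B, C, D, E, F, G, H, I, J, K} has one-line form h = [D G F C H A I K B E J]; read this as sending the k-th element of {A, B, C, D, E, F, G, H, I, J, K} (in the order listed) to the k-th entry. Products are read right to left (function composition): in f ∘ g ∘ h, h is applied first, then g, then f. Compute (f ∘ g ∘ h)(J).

I

(f ∘ g ∘ h)(J) = f(g(h(J))). h(J) = E, then g(E) = G, then f(G) = I, so the result is I.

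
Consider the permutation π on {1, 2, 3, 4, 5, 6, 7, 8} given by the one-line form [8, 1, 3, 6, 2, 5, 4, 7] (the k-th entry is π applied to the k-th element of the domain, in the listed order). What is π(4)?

6

4 is element number 4 of the domain, and entry number 4 of the one-line form is 6, so π(4) = 6.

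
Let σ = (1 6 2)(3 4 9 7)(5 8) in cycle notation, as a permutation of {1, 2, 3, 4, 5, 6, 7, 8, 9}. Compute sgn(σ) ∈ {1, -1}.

1

The cycle lengths are 4, 3, 2.
A cycle of length ℓ contributes ℓ−1 transpositions, so σ is a product of 3 + 2 + 1 = 6 transpositions — even.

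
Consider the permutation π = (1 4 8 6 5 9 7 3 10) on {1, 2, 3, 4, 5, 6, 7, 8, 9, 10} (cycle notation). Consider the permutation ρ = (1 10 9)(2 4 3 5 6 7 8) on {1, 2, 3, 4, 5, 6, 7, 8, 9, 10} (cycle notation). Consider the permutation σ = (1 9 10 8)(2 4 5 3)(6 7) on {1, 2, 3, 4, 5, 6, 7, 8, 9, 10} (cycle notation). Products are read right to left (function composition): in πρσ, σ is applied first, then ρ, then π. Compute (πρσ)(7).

3

Apply the permutations in order: σ(7) = 6, then ρ(6) = 7, then π(7) = 3. So (πρσ)(7) = 3.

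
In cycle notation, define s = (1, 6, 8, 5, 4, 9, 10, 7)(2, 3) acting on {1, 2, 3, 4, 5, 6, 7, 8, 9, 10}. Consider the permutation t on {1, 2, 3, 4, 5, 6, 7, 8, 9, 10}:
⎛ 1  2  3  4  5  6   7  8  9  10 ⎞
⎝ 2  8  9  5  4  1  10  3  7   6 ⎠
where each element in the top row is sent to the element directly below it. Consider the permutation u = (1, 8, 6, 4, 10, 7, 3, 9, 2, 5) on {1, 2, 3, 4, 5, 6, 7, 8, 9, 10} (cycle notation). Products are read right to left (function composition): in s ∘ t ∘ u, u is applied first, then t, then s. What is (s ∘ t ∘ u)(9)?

Apply the permutations in order: u(9) = 2, then t(2) = 8, then s(8) = 5. So (s ∘ t ∘ u)(9) = 5.

5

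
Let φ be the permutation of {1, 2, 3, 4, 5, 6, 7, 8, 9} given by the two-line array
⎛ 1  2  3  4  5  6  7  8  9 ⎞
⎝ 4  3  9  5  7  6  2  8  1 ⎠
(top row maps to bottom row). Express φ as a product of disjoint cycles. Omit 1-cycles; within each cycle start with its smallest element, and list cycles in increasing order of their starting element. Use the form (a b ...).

Start at 1 and follow images: 1 → 4 → 5 → 7 → 2 → 3 → 9 → 1, giving the cycle (1 4 5 7 2 3 9).
Repeating from the next unused element and collecting all non-trivial cycles gives (1 4 5 7 2 3 9).

(1 4 5 7 2 3 9)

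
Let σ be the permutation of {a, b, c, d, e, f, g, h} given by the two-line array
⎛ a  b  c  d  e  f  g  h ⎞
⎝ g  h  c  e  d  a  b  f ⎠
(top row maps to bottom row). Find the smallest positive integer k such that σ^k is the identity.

10

Decomposing into disjoint cycles gives cycle lengths 5, 2, 1.
Since disjoint cycles commute, ord(σ) = lcm(5, 2) = 10.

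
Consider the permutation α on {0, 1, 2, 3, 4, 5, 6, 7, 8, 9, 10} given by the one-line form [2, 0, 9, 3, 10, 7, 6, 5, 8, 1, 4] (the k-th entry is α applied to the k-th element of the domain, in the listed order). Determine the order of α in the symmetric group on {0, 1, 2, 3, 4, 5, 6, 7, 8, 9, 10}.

The disjoint-cycle form of α has cycle lengths 4, 2, 2, 1, 1, 1.
Since disjoint cycles commute, ord(α) = lcm(4, 2, 2) = 4.

4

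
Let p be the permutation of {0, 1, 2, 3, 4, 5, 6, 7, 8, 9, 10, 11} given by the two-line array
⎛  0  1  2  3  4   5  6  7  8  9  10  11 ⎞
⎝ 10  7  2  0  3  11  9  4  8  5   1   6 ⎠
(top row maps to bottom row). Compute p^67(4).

3

Tracing 4 → 3 → … returns to 4 after 6 steps, so 4 lies in a 6-cycle (0 10 1 7 4 3).
Since the cycle has length 6, p^67 acts on it the same as p^1 (67 mod 6 = 1).
Advancing 1 step from 4: 4 → 3.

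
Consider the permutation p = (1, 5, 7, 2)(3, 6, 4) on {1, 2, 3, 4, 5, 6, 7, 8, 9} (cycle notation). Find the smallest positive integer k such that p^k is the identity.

12

The disjoint cycles have lengths 4, 3, 1, 1.
The order of p is the least common multiple of its cycle lengths: lcm(4, 3) = 12.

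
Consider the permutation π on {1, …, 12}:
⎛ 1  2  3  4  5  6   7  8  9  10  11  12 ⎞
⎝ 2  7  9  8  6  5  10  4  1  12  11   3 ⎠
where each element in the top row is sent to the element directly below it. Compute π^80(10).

9

Tracing 10 → 12 → … returns to 10 after 7 steps, so 10 lies in a 7-cycle (1, 2, 7, 10, 12, 3, 9).
On a 7-cycle, π^7 is the identity, so π^80 = π^3 there (80 ≡ 3 mod 7).
Advancing 3 steps from 10: 10 → 12 → 3 → 9.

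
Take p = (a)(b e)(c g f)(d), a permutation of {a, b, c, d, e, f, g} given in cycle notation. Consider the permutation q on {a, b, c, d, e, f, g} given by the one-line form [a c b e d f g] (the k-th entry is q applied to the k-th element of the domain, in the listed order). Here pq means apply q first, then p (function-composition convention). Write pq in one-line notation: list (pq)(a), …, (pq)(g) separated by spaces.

a g e b d c f

Chase each element through q then p: a → a → a; b → c → g; c → b → e; d → e → b; e → d → d; f → f → c; g → g → f.
Collecting the images, pq = [a g e b d c f].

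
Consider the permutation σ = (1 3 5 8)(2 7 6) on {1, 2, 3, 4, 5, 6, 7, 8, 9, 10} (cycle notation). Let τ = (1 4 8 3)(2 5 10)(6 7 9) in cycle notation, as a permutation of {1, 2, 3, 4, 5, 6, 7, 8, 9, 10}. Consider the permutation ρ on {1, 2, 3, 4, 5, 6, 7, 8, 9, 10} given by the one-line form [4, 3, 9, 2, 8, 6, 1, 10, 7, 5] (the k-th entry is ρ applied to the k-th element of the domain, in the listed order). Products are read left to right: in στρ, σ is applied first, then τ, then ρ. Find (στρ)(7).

1

Chase 7: σ(7) = 6; τ(6) = 7; ρ(7) = 1. Hence (στρ)(7) = 1.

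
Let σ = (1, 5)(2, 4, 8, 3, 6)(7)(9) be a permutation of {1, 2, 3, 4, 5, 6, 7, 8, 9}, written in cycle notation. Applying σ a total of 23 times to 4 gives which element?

4 lies in the 5-cycle (2, 4, 8, 3, 6).
Since the cycle has length 5, σ^23 acts on it the same as σ^3 (23 mod 5 = 3).
Stepping 3 places around the cycle: 4 → 8 → 3 → 6.

6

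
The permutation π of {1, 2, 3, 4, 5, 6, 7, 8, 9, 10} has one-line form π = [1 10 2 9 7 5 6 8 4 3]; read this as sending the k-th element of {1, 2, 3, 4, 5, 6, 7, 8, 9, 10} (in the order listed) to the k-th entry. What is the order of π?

Writing π as disjoint cycles, the cycle lengths are 3, 3, 2, 1, 1.
The order of π is the least common multiple of its cycle lengths: lcm(3, 3, 2) = 6.

6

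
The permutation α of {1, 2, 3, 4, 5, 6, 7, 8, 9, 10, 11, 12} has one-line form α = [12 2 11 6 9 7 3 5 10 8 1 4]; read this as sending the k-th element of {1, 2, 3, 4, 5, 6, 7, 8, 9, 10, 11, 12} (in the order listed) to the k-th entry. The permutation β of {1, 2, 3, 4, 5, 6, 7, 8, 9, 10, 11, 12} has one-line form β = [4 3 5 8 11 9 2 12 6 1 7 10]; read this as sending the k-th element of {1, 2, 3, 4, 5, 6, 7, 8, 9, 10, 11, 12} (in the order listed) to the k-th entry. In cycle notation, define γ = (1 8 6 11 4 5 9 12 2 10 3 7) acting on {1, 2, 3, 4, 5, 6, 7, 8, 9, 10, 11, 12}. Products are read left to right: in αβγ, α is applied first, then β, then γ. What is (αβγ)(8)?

Apply the permutations in order: α(8) = 5, then β(5) = 11, then γ(11) = 4. So (αβγ)(8) = 4.

4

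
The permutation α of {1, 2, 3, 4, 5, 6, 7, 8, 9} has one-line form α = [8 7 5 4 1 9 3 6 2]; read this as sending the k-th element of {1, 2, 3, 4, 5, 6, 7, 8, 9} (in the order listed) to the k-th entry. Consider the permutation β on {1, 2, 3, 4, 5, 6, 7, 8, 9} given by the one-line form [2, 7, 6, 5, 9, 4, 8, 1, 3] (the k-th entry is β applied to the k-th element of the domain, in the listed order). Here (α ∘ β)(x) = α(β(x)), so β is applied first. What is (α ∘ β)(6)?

4

First apply β: β(6) = 4, then α(4) = 4. Thus (α ∘ β)(6) = 4.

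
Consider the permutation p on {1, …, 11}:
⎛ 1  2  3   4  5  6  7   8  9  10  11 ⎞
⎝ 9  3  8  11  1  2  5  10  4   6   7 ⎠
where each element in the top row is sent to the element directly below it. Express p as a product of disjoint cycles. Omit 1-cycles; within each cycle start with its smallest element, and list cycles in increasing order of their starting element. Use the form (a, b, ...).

(1, 9, 4, 11, 7, 5)(2, 3, 8, 10, 6)

Iterating p from 1 gives 1 → 9 → 4 → 11 → 7 → 5 → 1; that is the 6-cycle (1, 9, 4, 11, 7, 5).
Repeating from the next unused element and collecting all non-trivial cycles gives (1, 9, 4, 11, 7, 5)(2, 3, 8, 10, 6).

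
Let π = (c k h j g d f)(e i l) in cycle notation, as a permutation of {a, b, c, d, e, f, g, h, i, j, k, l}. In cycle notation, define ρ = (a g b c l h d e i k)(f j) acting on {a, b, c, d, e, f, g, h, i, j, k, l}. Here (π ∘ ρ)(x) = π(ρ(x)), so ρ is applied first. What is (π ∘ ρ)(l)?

First apply ρ: ρ(l) = h, then π(h) = j. Thus (π ∘ ρ)(l) = j.

j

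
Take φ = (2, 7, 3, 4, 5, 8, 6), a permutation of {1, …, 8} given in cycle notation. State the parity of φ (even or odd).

even

The cycle lengths are 7, 1.
A cycle is odd iff its length is even; φ has 0 even-length cycles, so sgn(φ) = (−1)^0 and φ is even.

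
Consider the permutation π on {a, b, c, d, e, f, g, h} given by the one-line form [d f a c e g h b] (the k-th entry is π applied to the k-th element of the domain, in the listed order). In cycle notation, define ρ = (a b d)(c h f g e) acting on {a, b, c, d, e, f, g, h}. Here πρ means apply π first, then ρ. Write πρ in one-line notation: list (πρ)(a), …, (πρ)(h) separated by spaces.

(πρ)(x) = ρ(π(x)). Computing each image: ρ(π(a)) = ρ(d) = a, ρ(π(b)) = ρ(f) = g, ρ(π(c)) = ρ(a) = b, ρ(π(d)) = ρ(c) = h, ρ(π(e)) = ρ(e) = c, ρ(π(f)) = ρ(g) = e, ρ(π(g)) = ρ(h) = f, ρ(π(h)) = ρ(b) = d.
Hence πρ = [a g b h c e f d].

a g b h c e f d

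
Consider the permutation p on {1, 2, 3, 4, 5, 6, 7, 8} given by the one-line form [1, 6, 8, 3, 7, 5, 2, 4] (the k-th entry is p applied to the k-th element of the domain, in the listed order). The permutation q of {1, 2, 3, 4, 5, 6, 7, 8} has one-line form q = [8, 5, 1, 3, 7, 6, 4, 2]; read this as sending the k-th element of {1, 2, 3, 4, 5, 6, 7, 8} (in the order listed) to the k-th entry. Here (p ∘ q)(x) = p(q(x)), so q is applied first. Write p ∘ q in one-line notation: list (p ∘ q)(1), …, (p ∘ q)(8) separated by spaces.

4 7 1 8 2 5 3 6

For each element, apply q then p: 1 → 8 → 4; 2 → 5 → 7; 3 → 1 → 1; 4 → 3 → 8; 5 → 7 → 2; 6 → 6 → 5; 7 → 4 → 3; 8 → 2 → 6.
Collecting the images, p ∘ q = [4 7 1 8 2 5 3 6].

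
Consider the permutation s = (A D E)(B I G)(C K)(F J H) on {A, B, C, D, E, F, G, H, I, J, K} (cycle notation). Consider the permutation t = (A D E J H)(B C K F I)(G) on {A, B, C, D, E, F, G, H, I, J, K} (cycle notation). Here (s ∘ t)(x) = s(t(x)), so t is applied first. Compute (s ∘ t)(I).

(s ∘ t)(I) = s(t(I)). t(I) = B, then s(B) = I. So (s ∘ t)(I) = I.

I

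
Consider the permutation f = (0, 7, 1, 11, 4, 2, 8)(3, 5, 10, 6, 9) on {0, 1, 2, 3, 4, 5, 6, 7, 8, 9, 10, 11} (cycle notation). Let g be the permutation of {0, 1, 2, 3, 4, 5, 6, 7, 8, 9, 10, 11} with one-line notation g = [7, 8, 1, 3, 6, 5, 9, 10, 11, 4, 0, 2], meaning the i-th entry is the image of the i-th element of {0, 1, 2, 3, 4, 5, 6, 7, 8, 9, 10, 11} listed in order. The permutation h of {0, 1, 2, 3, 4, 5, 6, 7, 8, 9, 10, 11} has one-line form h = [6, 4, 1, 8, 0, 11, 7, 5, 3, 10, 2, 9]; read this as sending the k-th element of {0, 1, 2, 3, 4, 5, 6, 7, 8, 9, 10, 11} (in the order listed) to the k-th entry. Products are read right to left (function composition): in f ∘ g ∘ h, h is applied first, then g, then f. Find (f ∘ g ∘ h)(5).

8

Chase 5: h(5) = 11; g(11) = 2; f(2) = 8. Hence (f ∘ g ∘ h)(5) = 8.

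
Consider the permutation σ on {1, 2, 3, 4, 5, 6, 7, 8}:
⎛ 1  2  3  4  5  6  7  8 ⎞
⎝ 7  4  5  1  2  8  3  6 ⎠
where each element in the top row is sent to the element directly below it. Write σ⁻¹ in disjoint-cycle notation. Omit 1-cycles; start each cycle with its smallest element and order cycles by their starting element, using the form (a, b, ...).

The cycle decomposition of σ is (1, 7, 3, 5, 2, 4)(6, 8).
The inverse reverses every cycle; in canonical form, σ⁻¹ = (1, 4, 2, 5, 3, 7)(6, 8).

(1, 4, 2, 5, 3, 7)(6, 8)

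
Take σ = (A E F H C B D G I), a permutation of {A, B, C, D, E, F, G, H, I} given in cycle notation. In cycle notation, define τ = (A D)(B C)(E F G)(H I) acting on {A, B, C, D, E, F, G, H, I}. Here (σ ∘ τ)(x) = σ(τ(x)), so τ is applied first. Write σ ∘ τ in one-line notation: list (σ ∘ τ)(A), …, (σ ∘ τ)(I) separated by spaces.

G B D E H I F A C

For each element, apply τ then σ: A → D → G; B → C → B; C → B → D; D → A → E; E → F → H; F → G → I; G → E → F; H → I → A; I → H → C.
So σ ∘ τ in one-line form is G B D E H I F A C.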